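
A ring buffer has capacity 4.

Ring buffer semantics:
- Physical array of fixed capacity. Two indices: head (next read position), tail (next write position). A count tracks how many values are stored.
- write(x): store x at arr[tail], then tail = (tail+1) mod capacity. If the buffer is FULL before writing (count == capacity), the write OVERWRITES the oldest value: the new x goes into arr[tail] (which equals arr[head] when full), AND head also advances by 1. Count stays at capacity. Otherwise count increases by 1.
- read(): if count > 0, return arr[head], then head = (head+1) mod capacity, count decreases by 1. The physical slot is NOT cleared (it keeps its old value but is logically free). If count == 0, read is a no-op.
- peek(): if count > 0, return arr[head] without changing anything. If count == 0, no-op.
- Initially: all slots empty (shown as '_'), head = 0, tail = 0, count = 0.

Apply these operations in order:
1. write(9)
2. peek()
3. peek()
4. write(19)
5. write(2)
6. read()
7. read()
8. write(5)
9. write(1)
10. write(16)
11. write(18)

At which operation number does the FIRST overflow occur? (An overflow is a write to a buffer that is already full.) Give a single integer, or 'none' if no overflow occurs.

After op 1 (write(9)): arr=[9 _ _ _] head=0 tail=1 count=1
After op 2 (peek()): arr=[9 _ _ _] head=0 tail=1 count=1
After op 3 (peek()): arr=[9 _ _ _] head=0 tail=1 count=1
After op 4 (write(19)): arr=[9 19 _ _] head=0 tail=2 count=2
After op 5 (write(2)): arr=[9 19 2 _] head=0 tail=3 count=3
After op 6 (read()): arr=[9 19 2 _] head=1 tail=3 count=2
After op 7 (read()): arr=[9 19 2 _] head=2 tail=3 count=1
After op 8 (write(5)): arr=[9 19 2 5] head=2 tail=0 count=2
After op 9 (write(1)): arr=[1 19 2 5] head=2 tail=1 count=3
After op 10 (write(16)): arr=[1 16 2 5] head=2 tail=2 count=4
After op 11 (write(18)): arr=[1 16 18 5] head=3 tail=3 count=4

Answer: 11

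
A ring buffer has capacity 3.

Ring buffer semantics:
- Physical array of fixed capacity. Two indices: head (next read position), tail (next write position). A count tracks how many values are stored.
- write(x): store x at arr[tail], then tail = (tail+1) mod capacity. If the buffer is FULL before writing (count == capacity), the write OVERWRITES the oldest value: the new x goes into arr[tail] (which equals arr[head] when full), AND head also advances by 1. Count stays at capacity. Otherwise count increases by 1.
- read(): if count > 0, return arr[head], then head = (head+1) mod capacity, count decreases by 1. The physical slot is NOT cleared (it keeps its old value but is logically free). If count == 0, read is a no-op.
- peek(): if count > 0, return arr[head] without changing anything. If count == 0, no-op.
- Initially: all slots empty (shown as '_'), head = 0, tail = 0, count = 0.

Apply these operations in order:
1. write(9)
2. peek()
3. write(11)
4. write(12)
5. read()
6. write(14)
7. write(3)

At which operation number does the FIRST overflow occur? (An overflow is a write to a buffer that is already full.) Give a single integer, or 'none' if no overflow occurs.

After op 1 (write(9)): arr=[9 _ _] head=0 tail=1 count=1
After op 2 (peek()): arr=[9 _ _] head=0 tail=1 count=1
After op 3 (write(11)): arr=[9 11 _] head=0 tail=2 count=2
After op 4 (write(12)): arr=[9 11 12] head=0 tail=0 count=3
After op 5 (read()): arr=[9 11 12] head=1 tail=0 count=2
After op 6 (write(14)): arr=[14 11 12] head=1 tail=1 count=3
After op 7 (write(3)): arr=[14 3 12] head=2 tail=2 count=3

Answer: 7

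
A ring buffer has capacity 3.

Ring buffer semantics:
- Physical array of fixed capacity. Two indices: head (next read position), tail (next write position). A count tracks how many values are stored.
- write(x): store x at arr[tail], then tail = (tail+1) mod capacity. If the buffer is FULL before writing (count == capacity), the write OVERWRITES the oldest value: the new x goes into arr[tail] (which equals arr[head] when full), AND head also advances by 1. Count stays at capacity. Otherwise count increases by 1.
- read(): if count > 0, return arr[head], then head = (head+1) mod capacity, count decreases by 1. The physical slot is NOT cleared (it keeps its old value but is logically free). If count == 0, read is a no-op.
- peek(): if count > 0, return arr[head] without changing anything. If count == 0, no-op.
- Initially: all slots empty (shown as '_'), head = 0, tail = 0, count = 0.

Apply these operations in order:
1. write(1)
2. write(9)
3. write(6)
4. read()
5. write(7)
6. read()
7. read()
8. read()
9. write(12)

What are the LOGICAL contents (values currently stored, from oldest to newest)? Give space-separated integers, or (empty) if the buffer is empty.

After op 1 (write(1)): arr=[1 _ _] head=0 tail=1 count=1
After op 2 (write(9)): arr=[1 9 _] head=0 tail=2 count=2
After op 3 (write(6)): arr=[1 9 6] head=0 tail=0 count=3
After op 4 (read()): arr=[1 9 6] head=1 tail=0 count=2
After op 5 (write(7)): arr=[7 9 6] head=1 tail=1 count=3
After op 6 (read()): arr=[7 9 6] head=2 tail=1 count=2
After op 7 (read()): arr=[7 9 6] head=0 tail=1 count=1
After op 8 (read()): arr=[7 9 6] head=1 tail=1 count=0
After op 9 (write(12)): arr=[7 12 6] head=1 tail=2 count=1

Answer: 12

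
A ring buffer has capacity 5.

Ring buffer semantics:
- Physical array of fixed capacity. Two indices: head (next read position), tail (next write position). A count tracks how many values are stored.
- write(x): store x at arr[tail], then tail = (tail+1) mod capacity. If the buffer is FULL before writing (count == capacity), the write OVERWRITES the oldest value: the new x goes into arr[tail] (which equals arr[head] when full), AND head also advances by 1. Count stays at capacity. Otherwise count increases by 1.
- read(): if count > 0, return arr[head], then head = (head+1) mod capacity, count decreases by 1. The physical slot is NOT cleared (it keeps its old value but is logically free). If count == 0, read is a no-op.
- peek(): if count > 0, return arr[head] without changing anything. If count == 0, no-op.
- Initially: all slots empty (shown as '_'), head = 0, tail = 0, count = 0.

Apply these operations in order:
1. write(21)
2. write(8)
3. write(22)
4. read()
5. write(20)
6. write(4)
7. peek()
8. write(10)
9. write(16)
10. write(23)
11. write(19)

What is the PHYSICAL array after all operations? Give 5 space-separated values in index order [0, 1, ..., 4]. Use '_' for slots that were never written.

Answer: 10 16 23 19 4

Derivation:
After op 1 (write(21)): arr=[21 _ _ _ _] head=0 tail=1 count=1
After op 2 (write(8)): arr=[21 8 _ _ _] head=0 tail=2 count=2
After op 3 (write(22)): arr=[21 8 22 _ _] head=0 tail=3 count=3
After op 4 (read()): arr=[21 8 22 _ _] head=1 tail=3 count=2
After op 5 (write(20)): arr=[21 8 22 20 _] head=1 tail=4 count=3
After op 6 (write(4)): arr=[21 8 22 20 4] head=1 tail=0 count=4
After op 7 (peek()): arr=[21 8 22 20 4] head=1 tail=0 count=4
After op 8 (write(10)): arr=[10 8 22 20 4] head=1 tail=1 count=5
After op 9 (write(16)): arr=[10 16 22 20 4] head=2 tail=2 count=5
After op 10 (write(23)): arr=[10 16 23 20 4] head=3 tail=3 count=5
After op 11 (write(19)): arr=[10 16 23 19 4] head=4 tail=4 count=5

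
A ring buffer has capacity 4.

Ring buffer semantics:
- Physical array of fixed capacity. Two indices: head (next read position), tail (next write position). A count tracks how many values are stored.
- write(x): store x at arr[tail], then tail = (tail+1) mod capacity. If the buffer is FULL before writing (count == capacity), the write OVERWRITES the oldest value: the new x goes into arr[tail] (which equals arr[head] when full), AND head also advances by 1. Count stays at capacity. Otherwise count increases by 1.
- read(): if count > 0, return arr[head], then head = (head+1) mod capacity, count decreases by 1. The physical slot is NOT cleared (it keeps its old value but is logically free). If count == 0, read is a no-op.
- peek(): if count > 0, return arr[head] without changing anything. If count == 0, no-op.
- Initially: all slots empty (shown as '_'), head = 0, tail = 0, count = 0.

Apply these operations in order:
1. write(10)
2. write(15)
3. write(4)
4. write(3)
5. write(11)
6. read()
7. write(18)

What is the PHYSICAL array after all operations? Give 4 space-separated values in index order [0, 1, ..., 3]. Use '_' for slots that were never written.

After op 1 (write(10)): arr=[10 _ _ _] head=0 tail=1 count=1
After op 2 (write(15)): arr=[10 15 _ _] head=0 tail=2 count=2
After op 3 (write(4)): arr=[10 15 4 _] head=0 tail=3 count=3
After op 4 (write(3)): arr=[10 15 4 3] head=0 tail=0 count=4
After op 5 (write(11)): arr=[11 15 4 3] head=1 tail=1 count=4
After op 6 (read()): arr=[11 15 4 3] head=2 tail=1 count=3
After op 7 (write(18)): arr=[11 18 4 3] head=2 tail=2 count=4

Answer: 11 18 4 3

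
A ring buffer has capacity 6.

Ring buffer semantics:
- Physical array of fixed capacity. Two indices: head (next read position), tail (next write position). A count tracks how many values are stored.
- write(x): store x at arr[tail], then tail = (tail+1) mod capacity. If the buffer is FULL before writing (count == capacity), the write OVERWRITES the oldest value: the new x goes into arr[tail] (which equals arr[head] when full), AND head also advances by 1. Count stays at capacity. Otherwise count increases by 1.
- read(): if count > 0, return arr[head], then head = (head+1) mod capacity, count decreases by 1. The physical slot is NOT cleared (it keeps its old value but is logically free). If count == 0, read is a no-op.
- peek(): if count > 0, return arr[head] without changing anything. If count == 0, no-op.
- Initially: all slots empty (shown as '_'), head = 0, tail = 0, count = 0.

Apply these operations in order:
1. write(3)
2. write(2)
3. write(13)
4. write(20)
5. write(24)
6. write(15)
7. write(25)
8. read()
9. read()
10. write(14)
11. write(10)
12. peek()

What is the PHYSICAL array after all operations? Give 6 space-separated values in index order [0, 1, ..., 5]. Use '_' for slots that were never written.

After op 1 (write(3)): arr=[3 _ _ _ _ _] head=0 tail=1 count=1
After op 2 (write(2)): arr=[3 2 _ _ _ _] head=0 tail=2 count=2
After op 3 (write(13)): arr=[3 2 13 _ _ _] head=0 tail=3 count=3
After op 4 (write(20)): arr=[3 2 13 20 _ _] head=0 tail=4 count=4
After op 5 (write(24)): arr=[3 2 13 20 24 _] head=0 tail=5 count=5
After op 6 (write(15)): arr=[3 2 13 20 24 15] head=0 tail=0 count=6
After op 7 (write(25)): arr=[25 2 13 20 24 15] head=1 tail=1 count=6
After op 8 (read()): arr=[25 2 13 20 24 15] head=2 tail=1 count=5
After op 9 (read()): arr=[25 2 13 20 24 15] head=3 tail=1 count=4
After op 10 (write(14)): arr=[25 14 13 20 24 15] head=3 tail=2 count=5
After op 11 (write(10)): arr=[25 14 10 20 24 15] head=3 tail=3 count=6
After op 12 (peek()): arr=[25 14 10 20 24 15] head=3 tail=3 count=6

Answer: 25 14 10 20 24 15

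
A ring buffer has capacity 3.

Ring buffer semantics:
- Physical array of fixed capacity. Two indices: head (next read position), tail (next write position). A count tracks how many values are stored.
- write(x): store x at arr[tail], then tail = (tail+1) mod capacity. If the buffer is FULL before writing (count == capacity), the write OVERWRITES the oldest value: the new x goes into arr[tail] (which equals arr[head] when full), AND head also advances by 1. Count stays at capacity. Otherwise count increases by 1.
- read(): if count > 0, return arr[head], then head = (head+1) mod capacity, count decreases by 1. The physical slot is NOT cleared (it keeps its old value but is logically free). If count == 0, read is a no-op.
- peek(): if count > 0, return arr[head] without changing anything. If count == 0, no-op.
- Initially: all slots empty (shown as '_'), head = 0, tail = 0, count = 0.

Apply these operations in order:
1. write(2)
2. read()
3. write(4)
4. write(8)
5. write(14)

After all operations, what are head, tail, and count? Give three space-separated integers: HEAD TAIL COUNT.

After op 1 (write(2)): arr=[2 _ _] head=0 tail=1 count=1
After op 2 (read()): arr=[2 _ _] head=1 tail=1 count=0
After op 3 (write(4)): arr=[2 4 _] head=1 tail=2 count=1
After op 4 (write(8)): arr=[2 4 8] head=1 tail=0 count=2
After op 5 (write(14)): arr=[14 4 8] head=1 tail=1 count=3

Answer: 1 1 3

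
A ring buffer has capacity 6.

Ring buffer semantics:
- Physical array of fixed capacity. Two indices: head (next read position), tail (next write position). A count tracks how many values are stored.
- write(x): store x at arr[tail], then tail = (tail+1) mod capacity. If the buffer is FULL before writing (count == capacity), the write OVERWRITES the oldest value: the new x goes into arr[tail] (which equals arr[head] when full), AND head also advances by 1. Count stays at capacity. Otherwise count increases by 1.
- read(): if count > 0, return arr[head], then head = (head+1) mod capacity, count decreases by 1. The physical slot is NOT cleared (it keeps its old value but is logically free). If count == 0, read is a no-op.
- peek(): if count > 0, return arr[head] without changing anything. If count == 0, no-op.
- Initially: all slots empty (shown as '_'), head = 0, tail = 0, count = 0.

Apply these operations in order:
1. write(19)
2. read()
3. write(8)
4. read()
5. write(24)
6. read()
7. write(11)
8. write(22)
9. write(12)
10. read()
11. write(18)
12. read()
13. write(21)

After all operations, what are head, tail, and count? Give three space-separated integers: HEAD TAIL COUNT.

After op 1 (write(19)): arr=[19 _ _ _ _ _] head=0 tail=1 count=1
After op 2 (read()): arr=[19 _ _ _ _ _] head=1 tail=1 count=0
After op 3 (write(8)): arr=[19 8 _ _ _ _] head=1 tail=2 count=1
After op 4 (read()): arr=[19 8 _ _ _ _] head=2 tail=2 count=0
After op 5 (write(24)): arr=[19 8 24 _ _ _] head=2 tail=3 count=1
After op 6 (read()): arr=[19 8 24 _ _ _] head=3 tail=3 count=0
After op 7 (write(11)): arr=[19 8 24 11 _ _] head=3 tail=4 count=1
After op 8 (write(22)): arr=[19 8 24 11 22 _] head=3 tail=5 count=2
After op 9 (write(12)): arr=[19 8 24 11 22 12] head=3 tail=0 count=3
After op 10 (read()): arr=[19 8 24 11 22 12] head=4 tail=0 count=2
After op 11 (write(18)): arr=[18 8 24 11 22 12] head=4 tail=1 count=3
After op 12 (read()): arr=[18 8 24 11 22 12] head=5 tail=1 count=2
After op 13 (write(21)): arr=[18 21 24 11 22 12] head=5 tail=2 count=3

Answer: 5 2 3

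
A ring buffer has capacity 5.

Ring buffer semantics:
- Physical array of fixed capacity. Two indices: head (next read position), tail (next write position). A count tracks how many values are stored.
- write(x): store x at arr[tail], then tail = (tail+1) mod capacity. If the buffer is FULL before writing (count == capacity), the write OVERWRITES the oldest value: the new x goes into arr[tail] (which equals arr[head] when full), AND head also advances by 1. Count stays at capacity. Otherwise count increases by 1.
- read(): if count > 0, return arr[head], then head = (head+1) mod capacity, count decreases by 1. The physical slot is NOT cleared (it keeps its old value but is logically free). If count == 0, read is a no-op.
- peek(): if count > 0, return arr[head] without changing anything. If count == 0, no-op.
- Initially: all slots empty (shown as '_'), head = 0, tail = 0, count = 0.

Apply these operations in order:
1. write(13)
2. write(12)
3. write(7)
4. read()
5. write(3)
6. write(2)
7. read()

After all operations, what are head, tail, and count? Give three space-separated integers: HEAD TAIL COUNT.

After op 1 (write(13)): arr=[13 _ _ _ _] head=0 tail=1 count=1
After op 2 (write(12)): arr=[13 12 _ _ _] head=0 tail=2 count=2
After op 3 (write(7)): arr=[13 12 7 _ _] head=0 tail=3 count=3
After op 4 (read()): arr=[13 12 7 _ _] head=1 tail=3 count=2
After op 5 (write(3)): arr=[13 12 7 3 _] head=1 tail=4 count=3
After op 6 (write(2)): arr=[13 12 7 3 2] head=1 tail=0 count=4
After op 7 (read()): arr=[13 12 7 3 2] head=2 tail=0 count=3

Answer: 2 0 3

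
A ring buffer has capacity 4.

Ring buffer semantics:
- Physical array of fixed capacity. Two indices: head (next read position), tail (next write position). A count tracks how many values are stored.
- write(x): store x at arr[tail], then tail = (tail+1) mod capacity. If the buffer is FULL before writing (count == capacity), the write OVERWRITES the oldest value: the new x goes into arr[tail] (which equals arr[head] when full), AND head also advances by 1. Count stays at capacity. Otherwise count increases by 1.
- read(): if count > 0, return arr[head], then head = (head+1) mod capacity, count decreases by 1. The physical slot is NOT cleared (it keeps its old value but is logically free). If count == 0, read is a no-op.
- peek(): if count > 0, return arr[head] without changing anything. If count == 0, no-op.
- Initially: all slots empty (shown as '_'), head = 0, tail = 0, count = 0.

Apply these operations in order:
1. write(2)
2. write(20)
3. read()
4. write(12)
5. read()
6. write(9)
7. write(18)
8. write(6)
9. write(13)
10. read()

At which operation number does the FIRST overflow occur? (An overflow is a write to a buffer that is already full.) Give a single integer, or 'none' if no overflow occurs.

After op 1 (write(2)): arr=[2 _ _ _] head=0 tail=1 count=1
After op 2 (write(20)): arr=[2 20 _ _] head=0 tail=2 count=2
After op 3 (read()): arr=[2 20 _ _] head=1 tail=2 count=1
After op 4 (write(12)): arr=[2 20 12 _] head=1 tail=3 count=2
After op 5 (read()): arr=[2 20 12 _] head=2 tail=3 count=1
After op 6 (write(9)): arr=[2 20 12 9] head=2 tail=0 count=2
After op 7 (write(18)): arr=[18 20 12 9] head=2 tail=1 count=3
After op 8 (write(6)): arr=[18 6 12 9] head=2 tail=2 count=4
After op 9 (write(13)): arr=[18 6 13 9] head=3 tail=3 count=4
After op 10 (read()): arr=[18 6 13 9] head=0 tail=3 count=3

Answer: 9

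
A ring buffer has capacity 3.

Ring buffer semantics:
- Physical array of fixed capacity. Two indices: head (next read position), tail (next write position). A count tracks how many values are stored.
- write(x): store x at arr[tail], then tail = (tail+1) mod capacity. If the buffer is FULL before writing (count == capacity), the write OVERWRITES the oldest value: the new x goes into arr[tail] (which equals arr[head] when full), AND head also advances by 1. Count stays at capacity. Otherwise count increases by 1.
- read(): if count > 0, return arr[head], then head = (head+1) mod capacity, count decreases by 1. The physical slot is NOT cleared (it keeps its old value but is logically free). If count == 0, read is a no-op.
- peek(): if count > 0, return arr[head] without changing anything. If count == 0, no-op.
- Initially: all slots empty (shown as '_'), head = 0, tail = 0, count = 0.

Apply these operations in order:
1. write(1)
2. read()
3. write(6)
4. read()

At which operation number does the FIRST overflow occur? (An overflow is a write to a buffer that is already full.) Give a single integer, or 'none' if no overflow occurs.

After op 1 (write(1)): arr=[1 _ _] head=0 tail=1 count=1
After op 2 (read()): arr=[1 _ _] head=1 tail=1 count=0
After op 3 (write(6)): arr=[1 6 _] head=1 tail=2 count=1
After op 4 (read()): arr=[1 6 _] head=2 tail=2 count=0

Answer: none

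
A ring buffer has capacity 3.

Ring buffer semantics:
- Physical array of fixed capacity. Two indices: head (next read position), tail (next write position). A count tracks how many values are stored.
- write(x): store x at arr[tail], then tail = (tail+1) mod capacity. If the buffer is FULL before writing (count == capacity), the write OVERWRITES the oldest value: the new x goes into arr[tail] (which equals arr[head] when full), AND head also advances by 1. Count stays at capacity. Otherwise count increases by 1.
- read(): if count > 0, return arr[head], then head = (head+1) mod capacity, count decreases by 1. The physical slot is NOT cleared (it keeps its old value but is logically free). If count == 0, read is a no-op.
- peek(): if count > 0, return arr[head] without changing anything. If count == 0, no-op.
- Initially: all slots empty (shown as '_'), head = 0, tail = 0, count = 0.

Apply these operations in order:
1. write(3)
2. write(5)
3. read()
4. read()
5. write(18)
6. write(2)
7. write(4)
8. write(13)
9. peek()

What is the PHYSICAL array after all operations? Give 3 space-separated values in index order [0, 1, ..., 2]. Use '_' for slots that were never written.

After op 1 (write(3)): arr=[3 _ _] head=0 tail=1 count=1
After op 2 (write(5)): arr=[3 5 _] head=0 tail=2 count=2
After op 3 (read()): arr=[3 5 _] head=1 tail=2 count=1
After op 4 (read()): arr=[3 5 _] head=2 tail=2 count=0
After op 5 (write(18)): arr=[3 5 18] head=2 tail=0 count=1
After op 6 (write(2)): arr=[2 5 18] head=2 tail=1 count=2
After op 7 (write(4)): arr=[2 4 18] head=2 tail=2 count=3
After op 8 (write(13)): arr=[2 4 13] head=0 tail=0 count=3
After op 9 (peek()): arr=[2 4 13] head=0 tail=0 count=3

Answer: 2 4 13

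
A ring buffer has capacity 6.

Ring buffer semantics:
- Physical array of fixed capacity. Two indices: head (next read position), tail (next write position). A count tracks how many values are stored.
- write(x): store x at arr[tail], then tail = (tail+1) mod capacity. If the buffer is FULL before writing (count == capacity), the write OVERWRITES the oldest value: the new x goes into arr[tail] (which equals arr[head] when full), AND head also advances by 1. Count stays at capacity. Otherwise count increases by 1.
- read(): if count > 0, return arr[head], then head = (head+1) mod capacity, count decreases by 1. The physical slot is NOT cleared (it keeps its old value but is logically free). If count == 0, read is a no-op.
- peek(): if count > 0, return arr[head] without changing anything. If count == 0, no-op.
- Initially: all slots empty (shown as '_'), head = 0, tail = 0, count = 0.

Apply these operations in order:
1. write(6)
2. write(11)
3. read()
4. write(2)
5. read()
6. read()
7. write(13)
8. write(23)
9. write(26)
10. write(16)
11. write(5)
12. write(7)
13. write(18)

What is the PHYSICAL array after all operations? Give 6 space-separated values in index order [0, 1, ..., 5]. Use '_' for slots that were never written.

Answer: 16 5 7 18 23 26

Derivation:
After op 1 (write(6)): arr=[6 _ _ _ _ _] head=0 tail=1 count=1
After op 2 (write(11)): arr=[6 11 _ _ _ _] head=0 tail=2 count=2
After op 3 (read()): arr=[6 11 _ _ _ _] head=1 tail=2 count=1
After op 4 (write(2)): arr=[6 11 2 _ _ _] head=1 tail=3 count=2
After op 5 (read()): arr=[6 11 2 _ _ _] head=2 tail=3 count=1
After op 6 (read()): arr=[6 11 2 _ _ _] head=3 tail=3 count=0
After op 7 (write(13)): arr=[6 11 2 13 _ _] head=3 tail=4 count=1
After op 8 (write(23)): arr=[6 11 2 13 23 _] head=3 tail=5 count=2
After op 9 (write(26)): arr=[6 11 2 13 23 26] head=3 tail=0 count=3
After op 10 (write(16)): arr=[16 11 2 13 23 26] head=3 tail=1 count=4
After op 11 (write(5)): arr=[16 5 2 13 23 26] head=3 tail=2 count=5
After op 12 (write(7)): arr=[16 5 7 13 23 26] head=3 tail=3 count=6
After op 13 (write(18)): arr=[16 5 7 18 23 26] head=4 tail=4 count=6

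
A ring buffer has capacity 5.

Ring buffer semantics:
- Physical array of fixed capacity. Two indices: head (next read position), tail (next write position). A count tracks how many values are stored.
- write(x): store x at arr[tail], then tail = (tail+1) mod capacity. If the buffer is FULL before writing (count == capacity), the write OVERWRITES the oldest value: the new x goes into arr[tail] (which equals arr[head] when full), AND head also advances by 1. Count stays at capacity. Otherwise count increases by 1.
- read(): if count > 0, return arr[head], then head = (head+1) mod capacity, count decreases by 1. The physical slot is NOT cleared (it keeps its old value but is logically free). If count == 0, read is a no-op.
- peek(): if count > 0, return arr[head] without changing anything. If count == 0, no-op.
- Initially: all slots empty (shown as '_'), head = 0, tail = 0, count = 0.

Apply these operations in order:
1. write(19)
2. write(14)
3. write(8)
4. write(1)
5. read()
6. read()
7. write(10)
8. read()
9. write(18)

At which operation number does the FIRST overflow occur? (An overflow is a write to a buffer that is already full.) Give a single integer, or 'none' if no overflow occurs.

After op 1 (write(19)): arr=[19 _ _ _ _] head=0 tail=1 count=1
After op 2 (write(14)): arr=[19 14 _ _ _] head=0 tail=2 count=2
After op 3 (write(8)): arr=[19 14 8 _ _] head=0 tail=3 count=3
After op 4 (write(1)): arr=[19 14 8 1 _] head=0 tail=4 count=4
After op 5 (read()): arr=[19 14 8 1 _] head=1 tail=4 count=3
After op 6 (read()): arr=[19 14 8 1 _] head=2 tail=4 count=2
After op 7 (write(10)): arr=[19 14 8 1 10] head=2 tail=0 count=3
After op 8 (read()): arr=[19 14 8 1 10] head=3 tail=0 count=2
After op 9 (write(18)): arr=[18 14 8 1 10] head=3 tail=1 count=3

Answer: none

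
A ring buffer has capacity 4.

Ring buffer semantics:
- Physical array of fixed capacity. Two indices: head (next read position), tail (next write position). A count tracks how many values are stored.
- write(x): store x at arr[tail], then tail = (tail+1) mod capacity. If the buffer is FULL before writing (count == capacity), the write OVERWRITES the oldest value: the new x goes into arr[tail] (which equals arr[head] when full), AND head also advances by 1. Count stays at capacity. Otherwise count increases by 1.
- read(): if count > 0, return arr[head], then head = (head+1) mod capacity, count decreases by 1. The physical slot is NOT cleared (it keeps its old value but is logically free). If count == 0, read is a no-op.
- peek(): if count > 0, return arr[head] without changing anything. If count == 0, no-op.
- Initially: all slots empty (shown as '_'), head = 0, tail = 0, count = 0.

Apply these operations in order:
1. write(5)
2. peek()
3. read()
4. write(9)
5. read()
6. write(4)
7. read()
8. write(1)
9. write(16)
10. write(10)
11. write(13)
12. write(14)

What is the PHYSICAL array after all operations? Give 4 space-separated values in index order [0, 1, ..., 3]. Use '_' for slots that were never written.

After op 1 (write(5)): arr=[5 _ _ _] head=0 tail=1 count=1
After op 2 (peek()): arr=[5 _ _ _] head=0 tail=1 count=1
After op 3 (read()): arr=[5 _ _ _] head=1 tail=1 count=0
After op 4 (write(9)): arr=[5 9 _ _] head=1 tail=2 count=1
After op 5 (read()): arr=[5 9 _ _] head=2 tail=2 count=0
After op 6 (write(4)): arr=[5 9 4 _] head=2 tail=3 count=1
After op 7 (read()): arr=[5 9 4 _] head=3 tail=3 count=0
After op 8 (write(1)): arr=[5 9 4 1] head=3 tail=0 count=1
After op 9 (write(16)): arr=[16 9 4 1] head=3 tail=1 count=2
After op 10 (write(10)): arr=[16 10 4 1] head=3 tail=2 count=3
After op 11 (write(13)): arr=[16 10 13 1] head=3 tail=3 count=4
After op 12 (write(14)): arr=[16 10 13 14] head=0 tail=0 count=4

Answer: 16 10 13 14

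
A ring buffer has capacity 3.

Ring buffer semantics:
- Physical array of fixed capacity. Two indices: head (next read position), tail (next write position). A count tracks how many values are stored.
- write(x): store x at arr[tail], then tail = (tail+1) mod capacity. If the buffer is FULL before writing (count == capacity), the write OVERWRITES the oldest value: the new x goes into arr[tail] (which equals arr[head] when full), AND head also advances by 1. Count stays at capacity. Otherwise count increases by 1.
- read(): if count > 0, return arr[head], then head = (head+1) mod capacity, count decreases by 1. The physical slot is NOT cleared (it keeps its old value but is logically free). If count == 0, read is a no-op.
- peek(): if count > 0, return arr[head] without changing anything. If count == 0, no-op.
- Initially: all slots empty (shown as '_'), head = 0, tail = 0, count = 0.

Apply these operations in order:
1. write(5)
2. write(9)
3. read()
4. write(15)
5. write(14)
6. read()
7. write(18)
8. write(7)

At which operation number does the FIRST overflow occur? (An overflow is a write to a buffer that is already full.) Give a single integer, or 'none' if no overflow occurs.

Answer: 8

Derivation:
After op 1 (write(5)): arr=[5 _ _] head=0 tail=1 count=1
After op 2 (write(9)): arr=[5 9 _] head=0 tail=2 count=2
After op 3 (read()): arr=[5 9 _] head=1 tail=2 count=1
After op 4 (write(15)): arr=[5 9 15] head=1 tail=0 count=2
After op 5 (write(14)): arr=[14 9 15] head=1 tail=1 count=3
After op 6 (read()): arr=[14 9 15] head=2 tail=1 count=2
After op 7 (write(18)): arr=[14 18 15] head=2 tail=2 count=3
After op 8 (write(7)): arr=[14 18 7] head=0 tail=0 count=3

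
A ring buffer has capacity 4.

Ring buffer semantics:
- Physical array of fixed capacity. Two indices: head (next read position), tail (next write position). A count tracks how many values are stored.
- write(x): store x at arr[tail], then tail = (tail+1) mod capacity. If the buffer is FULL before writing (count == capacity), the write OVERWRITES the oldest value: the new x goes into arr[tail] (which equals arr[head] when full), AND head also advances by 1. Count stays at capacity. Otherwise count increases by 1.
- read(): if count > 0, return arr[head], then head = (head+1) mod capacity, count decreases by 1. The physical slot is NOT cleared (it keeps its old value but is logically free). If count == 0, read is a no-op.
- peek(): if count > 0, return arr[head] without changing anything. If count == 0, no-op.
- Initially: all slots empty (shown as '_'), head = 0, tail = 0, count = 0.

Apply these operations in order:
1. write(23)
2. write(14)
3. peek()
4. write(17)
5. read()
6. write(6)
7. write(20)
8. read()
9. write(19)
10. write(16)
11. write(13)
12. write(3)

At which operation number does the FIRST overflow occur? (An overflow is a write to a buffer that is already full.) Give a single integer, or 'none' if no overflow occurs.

Answer: 10

Derivation:
After op 1 (write(23)): arr=[23 _ _ _] head=0 tail=1 count=1
After op 2 (write(14)): arr=[23 14 _ _] head=0 tail=2 count=2
After op 3 (peek()): arr=[23 14 _ _] head=0 tail=2 count=2
After op 4 (write(17)): arr=[23 14 17 _] head=0 tail=3 count=3
After op 5 (read()): arr=[23 14 17 _] head=1 tail=3 count=2
After op 6 (write(6)): arr=[23 14 17 6] head=1 tail=0 count=3
After op 7 (write(20)): arr=[20 14 17 6] head=1 tail=1 count=4
After op 8 (read()): arr=[20 14 17 6] head=2 tail=1 count=3
After op 9 (write(19)): arr=[20 19 17 6] head=2 tail=2 count=4
After op 10 (write(16)): arr=[20 19 16 6] head=3 tail=3 count=4
After op 11 (write(13)): arr=[20 19 16 13] head=0 tail=0 count=4
After op 12 (write(3)): arr=[3 19 16 13] head=1 tail=1 count=4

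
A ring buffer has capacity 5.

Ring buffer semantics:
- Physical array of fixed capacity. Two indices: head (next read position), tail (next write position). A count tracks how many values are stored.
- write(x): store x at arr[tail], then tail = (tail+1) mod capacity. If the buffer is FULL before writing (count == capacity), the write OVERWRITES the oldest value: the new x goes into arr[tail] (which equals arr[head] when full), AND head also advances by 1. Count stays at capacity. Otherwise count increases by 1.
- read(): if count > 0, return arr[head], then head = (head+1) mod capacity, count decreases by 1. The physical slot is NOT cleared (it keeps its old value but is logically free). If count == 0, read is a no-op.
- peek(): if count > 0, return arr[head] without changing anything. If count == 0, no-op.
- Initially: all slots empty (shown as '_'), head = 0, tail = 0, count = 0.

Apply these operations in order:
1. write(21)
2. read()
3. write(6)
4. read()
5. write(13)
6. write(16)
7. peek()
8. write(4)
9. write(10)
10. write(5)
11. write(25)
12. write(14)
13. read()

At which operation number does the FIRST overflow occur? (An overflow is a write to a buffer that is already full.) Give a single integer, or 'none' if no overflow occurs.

After op 1 (write(21)): arr=[21 _ _ _ _] head=0 tail=1 count=1
After op 2 (read()): arr=[21 _ _ _ _] head=1 tail=1 count=0
After op 3 (write(6)): arr=[21 6 _ _ _] head=1 tail=2 count=1
After op 4 (read()): arr=[21 6 _ _ _] head=2 tail=2 count=0
After op 5 (write(13)): arr=[21 6 13 _ _] head=2 tail=3 count=1
After op 6 (write(16)): arr=[21 6 13 16 _] head=2 tail=4 count=2
After op 7 (peek()): arr=[21 6 13 16 _] head=2 tail=4 count=2
After op 8 (write(4)): arr=[21 6 13 16 4] head=2 tail=0 count=3
After op 9 (write(10)): arr=[10 6 13 16 4] head=2 tail=1 count=4
After op 10 (write(5)): arr=[10 5 13 16 4] head=2 tail=2 count=5
After op 11 (write(25)): arr=[10 5 25 16 4] head=3 tail=3 count=5
After op 12 (write(14)): arr=[10 5 25 14 4] head=4 tail=4 count=5
After op 13 (read()): arr=[10 5 25 14 4] head=0 tail=4 count=4

Answer: 11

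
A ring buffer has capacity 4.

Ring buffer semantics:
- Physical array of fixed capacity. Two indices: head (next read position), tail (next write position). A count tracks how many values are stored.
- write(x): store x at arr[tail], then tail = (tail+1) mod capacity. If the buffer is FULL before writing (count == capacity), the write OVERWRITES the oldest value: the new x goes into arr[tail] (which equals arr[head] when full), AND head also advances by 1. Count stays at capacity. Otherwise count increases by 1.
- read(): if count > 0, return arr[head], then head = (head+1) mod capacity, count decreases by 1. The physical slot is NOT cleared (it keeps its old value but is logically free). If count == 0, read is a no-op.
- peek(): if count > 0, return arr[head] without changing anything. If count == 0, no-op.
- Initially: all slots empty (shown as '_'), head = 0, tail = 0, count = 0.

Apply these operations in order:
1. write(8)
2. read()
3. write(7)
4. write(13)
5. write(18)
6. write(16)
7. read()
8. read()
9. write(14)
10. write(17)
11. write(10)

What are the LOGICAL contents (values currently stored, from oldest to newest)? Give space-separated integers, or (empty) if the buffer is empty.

Answer: 16 14 17 10

Derivation:
After op 1 (write(8)): arr=[8 _ _ _] head=0 tail=1 count=1
After op 2 (read()): arr=[8 _ _ _] head=1 tail=1 count=0
After op 3 (write(7)): arr=[8 7 _ _] head=1 tail=2 count=1
After op 4 (write(13)): arr=[8 7 13 _] head=1 tail=3 count=2
After op 5 (write(18)): arr=[8 7 13 18] head=1 tail=0 count=3
After op 6 (write(16)): arr=[16 7 13 18] head=1 tail=1 count=4
After op 7 (read()): arr=[16 7 13 18] head=2 tail=1 count=3
After op 8 (read()): arr=[16 7 13 18] head=3 tail=1 count=2
After op 9 (write(14)): arr=[16 14 13 18] head=3 tail=2 count=3
After op 10 (write(17)): arr=[16 14 17 18] head=3 tail=3 count=4
After op 11 (write(10)): arr=[16 14 17 10] head=0 tail=0 count=4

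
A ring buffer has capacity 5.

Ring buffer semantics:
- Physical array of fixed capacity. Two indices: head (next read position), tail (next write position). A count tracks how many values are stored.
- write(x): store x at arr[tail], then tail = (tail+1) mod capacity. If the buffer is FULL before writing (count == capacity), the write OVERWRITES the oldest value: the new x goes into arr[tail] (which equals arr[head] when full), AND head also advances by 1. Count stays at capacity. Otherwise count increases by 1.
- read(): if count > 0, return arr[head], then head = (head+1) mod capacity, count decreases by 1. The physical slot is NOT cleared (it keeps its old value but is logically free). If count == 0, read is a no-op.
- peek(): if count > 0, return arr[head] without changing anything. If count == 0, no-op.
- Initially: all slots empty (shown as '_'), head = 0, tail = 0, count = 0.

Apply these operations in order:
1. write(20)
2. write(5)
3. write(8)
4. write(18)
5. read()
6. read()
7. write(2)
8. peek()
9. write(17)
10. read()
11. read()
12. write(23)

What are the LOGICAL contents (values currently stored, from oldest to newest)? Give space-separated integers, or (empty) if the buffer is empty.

Answer: 2 17 23

Derivation:
After op 1 (write(20)): arr=[20 _ _ _ _] head=0 tail=1 count=1
After op 2 (write(5)): arr=[20 5 _ _ _] head=0 tail=2 count=2
After op 3 (write(8)): arr=[20 5 8 _ _] head=0 tail=3 count=3
After op 4 (write(18)): arr=[20 5 8 18 _] head=0 tail=4 count=4
After op 5 (read()): arr=[20 5 8 18 _] head=1 tail=4 count=3
After op 6 (read()): arr=[20 5 8 18 _] head=2 tail=4 count=2
After op 7 (write(2)): arr=[20 5 8 18 2] head=2 tail=0 count=3
After op 8 (peek()): arr=[20 5 8 18 2] head=2 tail=0 count=3
After op 9 (write(17)): arr=[17 5 8 18 2] head=2 tail=1 count=4
After op 10 (read()): arr=[17 5 8 18 2] head=3 tail=1 count=3
After op 11 (read()): arr=[17 5 8 18 2] head=4 tail=1 count=2
After op 12 (write(23)): arr=[17 23 8 18 2] head=4 tail=2 count=3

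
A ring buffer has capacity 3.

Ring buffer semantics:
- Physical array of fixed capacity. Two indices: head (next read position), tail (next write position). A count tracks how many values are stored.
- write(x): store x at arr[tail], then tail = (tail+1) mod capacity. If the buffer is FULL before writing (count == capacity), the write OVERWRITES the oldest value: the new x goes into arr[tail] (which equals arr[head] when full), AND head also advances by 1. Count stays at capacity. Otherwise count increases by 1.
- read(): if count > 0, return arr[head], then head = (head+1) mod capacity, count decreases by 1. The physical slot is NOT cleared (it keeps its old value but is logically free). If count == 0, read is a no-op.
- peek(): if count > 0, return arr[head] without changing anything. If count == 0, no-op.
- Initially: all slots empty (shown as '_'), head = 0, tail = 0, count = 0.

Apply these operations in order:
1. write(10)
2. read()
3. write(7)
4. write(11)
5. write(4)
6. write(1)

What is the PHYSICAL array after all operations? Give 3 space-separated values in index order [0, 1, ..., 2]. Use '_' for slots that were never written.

After op 1 (write(10)): arr=[10 _ _] head=0 tail=1 count=1
After op 2 (read()): arr=[10 _ _] head=1 tail=1 count=0
After op 3 (write(7)): arr=[10 7 _] head=1 tail=2 count=1
After op 4 (write(11)): arr=[10 7 11] head=1 tail=0 count=2
After op 5 (write(4)): arr=[4 7 11] head=1 tail=1 count=3
After op 6 (write(1)): arr=[4 1 11] head=2 tail=2 count=3

Answer: 4 1 11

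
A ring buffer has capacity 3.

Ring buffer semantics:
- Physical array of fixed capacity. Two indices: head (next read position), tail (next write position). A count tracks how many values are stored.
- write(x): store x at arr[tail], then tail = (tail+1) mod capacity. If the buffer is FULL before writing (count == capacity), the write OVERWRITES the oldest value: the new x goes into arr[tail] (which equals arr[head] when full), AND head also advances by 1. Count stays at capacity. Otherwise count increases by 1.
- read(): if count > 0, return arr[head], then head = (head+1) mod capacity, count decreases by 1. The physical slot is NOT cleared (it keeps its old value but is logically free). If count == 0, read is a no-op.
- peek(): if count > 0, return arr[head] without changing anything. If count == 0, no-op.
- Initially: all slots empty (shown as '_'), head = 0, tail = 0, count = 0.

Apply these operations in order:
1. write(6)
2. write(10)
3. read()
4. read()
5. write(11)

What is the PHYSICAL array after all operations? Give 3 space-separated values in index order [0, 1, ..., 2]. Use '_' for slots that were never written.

After op 1 (write(6)): arr=[6 _ _] head=0 tail=1 count=1
After op 2 (write(10)): arr=[6 10 _] head=0 tail=2 count=2
After op 3 (read()): arr=[6 10 _] head=1 tail=2 count=1
After op 4 (read()): arr=[6 10 _] head=2 tail=2 count=0
After op 5 (write(11)): arr=[6 10 11] head=2 tail=0 count=1

Answer: 6 10 11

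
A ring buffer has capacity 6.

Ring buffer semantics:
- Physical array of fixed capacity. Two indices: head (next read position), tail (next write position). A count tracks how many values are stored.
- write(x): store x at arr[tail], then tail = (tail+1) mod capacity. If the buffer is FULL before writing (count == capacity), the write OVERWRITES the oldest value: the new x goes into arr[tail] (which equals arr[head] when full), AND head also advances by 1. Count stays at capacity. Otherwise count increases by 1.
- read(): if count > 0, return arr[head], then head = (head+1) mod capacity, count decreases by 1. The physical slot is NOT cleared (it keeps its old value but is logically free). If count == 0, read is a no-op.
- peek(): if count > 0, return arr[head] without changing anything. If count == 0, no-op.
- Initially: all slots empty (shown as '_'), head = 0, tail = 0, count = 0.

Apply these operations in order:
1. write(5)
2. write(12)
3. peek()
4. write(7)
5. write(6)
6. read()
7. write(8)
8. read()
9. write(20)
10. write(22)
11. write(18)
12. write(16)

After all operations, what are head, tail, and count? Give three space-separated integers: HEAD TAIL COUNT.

After op 1 (write(5)): arr=[5 _ _ _ _ _] head=0 tail=1 count=1
After op 2 (write(12)): arr=[5 12 _ _ _ _] head=0 tail=2 count=2
After op 3 (peek()): arr=[5 12 _ _ _ _] head=0 tail=2 count=2
After op 4 (write(7)): arr=[5 12 7 _ _ _] head=0 tail=3 count=3
After op 5 (write(6)): arr=[5 12 7 6 _ _] head=0 tail=4 count=4
After op 6 (read()): arr=[5 12 7 6 _ _] head=1 tail=4 count=3
After op 7 (write(8)): arr=[5 12 7 6 8 _] head=1 tail=5 count=4
After op 8 (read()): arr=[5 12 7 6 8 _] head=2 tail=5 count=3
After op 9 (write(20)): arr=[5 12 7 6 8 20] head=2 tail=0 count=4
After op 10 (write(22)): arr=[22 12 7 6 8 20] head=2 tail=1 count=5
After op 11 (write(18)): arr=[22 18 7 6 8 20] head=2 tail=2 count=6
After op 12 (write(16)): arr=[22 18 16 6 8 20] head=3 tail=3 count=6

Answer: 3 3 6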